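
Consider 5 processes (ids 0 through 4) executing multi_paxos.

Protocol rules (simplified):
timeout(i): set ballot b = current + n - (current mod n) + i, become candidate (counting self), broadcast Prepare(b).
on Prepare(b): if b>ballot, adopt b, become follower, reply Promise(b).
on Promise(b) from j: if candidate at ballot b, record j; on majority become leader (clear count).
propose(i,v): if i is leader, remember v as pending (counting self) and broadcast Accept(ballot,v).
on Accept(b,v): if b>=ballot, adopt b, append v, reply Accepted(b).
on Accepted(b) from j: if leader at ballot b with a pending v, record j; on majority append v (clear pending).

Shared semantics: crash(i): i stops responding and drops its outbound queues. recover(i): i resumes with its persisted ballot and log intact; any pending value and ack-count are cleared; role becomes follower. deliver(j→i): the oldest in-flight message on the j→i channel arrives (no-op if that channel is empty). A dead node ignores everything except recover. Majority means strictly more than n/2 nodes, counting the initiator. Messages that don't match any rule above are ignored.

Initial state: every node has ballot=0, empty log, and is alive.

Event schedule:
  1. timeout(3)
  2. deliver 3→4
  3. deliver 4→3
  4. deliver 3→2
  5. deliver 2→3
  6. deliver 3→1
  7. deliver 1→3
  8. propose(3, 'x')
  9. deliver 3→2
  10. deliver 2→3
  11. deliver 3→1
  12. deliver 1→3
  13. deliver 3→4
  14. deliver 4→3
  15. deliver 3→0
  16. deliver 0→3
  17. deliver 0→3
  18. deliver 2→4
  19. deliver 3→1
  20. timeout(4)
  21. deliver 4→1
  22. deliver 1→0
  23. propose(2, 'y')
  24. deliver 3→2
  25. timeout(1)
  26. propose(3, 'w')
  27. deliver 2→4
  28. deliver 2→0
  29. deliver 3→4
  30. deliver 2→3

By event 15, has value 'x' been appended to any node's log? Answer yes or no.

yes

1. timeout(3):  <3:cand b8 ->
2. deliver 3→4:  <4:foll b8 ->
3. deliver 4→3:  nop
4. deliver 3→2:  <2:foll b8 ->
5. deliver 2→3:  <3:lead b8 ->
6. deliver 3→1:  <1:foll b8 ->
7. deliver 1→3:  nop
8. propose(3,'x'):  nop
9. deliver 3→2:  <2:foll b8 x>
10. deliver 2→3:  nop
11. deliver 3→1:  <1:foll b8 x>
12. deliver 1→3:  <3:lead b8 x>
13. deliver 3→4:  <4:foll b8 x>
14. deliver 4→3:  nop
15. deliver 3→0:  <0:foll b8 ->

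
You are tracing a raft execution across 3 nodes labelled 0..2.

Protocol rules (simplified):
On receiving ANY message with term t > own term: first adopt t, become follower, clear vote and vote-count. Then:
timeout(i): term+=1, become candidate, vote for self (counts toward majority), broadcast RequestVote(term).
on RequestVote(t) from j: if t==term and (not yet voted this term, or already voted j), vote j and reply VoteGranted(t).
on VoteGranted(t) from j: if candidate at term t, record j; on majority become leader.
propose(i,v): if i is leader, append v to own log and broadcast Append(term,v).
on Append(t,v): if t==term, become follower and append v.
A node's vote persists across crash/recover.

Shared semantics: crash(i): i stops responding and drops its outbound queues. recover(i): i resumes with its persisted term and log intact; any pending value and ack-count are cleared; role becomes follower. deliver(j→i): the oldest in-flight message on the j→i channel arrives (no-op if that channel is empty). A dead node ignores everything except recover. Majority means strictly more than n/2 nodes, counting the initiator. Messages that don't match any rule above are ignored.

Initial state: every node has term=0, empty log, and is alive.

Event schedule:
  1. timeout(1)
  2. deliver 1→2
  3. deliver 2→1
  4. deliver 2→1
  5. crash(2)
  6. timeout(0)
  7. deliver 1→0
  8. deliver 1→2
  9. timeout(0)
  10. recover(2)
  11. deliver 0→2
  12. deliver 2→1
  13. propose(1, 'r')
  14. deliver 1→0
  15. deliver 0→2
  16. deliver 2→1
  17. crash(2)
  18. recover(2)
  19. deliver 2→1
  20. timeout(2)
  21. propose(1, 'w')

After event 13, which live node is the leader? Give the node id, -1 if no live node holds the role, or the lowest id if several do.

1

e1 timeout(1): 1[cand,t=1,-]
e2 deliver 1→2: 2[foll,t=1,-]
e3 deliver 2→1: 1[lead,t=1,-]
e4 deliver 2→1: ·
e5 crash(2): 2[✗foll,t=1,-]
e6 timeout(0): 0[cand,t=1,-]
e7 deliver 1→0: ·
e8 deliver 1→2: ·
e9 timeout(0): 0[cand,t=2,-]
e10 recover(2): 2[foll,t=1,-]
e11 deliver 0→2: ·
e12 deliver 2→1: ·
e13 propose(1,'r'): 1[lead,t=1,r]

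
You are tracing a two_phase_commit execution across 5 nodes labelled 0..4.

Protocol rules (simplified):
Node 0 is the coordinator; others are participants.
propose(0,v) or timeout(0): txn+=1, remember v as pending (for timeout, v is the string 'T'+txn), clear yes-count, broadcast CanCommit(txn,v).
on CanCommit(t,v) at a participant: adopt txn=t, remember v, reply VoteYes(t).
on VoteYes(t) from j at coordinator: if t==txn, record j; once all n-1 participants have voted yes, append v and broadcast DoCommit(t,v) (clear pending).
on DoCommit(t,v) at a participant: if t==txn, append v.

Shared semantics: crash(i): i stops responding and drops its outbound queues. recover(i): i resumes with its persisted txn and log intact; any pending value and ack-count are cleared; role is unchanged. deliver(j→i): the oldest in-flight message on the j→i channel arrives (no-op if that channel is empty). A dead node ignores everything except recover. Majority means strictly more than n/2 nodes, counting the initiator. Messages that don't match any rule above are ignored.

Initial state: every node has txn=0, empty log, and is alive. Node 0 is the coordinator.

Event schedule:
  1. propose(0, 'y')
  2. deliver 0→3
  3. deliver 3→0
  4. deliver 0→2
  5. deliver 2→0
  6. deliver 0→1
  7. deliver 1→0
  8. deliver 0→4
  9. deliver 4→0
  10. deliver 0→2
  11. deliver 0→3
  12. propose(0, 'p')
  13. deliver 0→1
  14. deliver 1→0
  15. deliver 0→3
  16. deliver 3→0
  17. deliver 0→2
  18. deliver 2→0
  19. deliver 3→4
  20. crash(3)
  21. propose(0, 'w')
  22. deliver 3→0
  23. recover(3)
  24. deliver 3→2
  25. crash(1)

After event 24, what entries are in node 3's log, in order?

1. propose(0,'y'):  <0:coor t1 ->
2. deliver 0→3:  <3:part t1 ->
3. deliver 3→0:  nop
4. deliver 0→2:  <2:part t1 ->
5. deliver 2→0:  nop
6. deliver 0→1:  <1:part t1 ->
7. deliver 1→0:  nop
8. deliver 0→4:  <4:part t1 ->
9. deliver 4→0:  <0:coor t1 y>
10. deliver 0→2:  <2:part t1 y>
11. deliver 0→3:  <3:part t1 y>
12. propose(0,'p'):  <0:coor t2 y>
13. deliver 0→1:  <1:part t1 y>
14. deliver 1→0:  nop
15. deliver 0→3:  <3:part t2 y>
16. deliver 3→0:  nop
17. deliver 0→2:  <2:part t2 y>
18. deliver 2→0:  nop
19. deliver 3→4:  nop
20. crash(3):  <3:✗part t2 y>
21. propose(0,'w'):  <0:coor t3 y>
22. deliver 3→0:  nop
23. recover(3):  <3:part t2 y>
24. deliver 3→2:  nop

y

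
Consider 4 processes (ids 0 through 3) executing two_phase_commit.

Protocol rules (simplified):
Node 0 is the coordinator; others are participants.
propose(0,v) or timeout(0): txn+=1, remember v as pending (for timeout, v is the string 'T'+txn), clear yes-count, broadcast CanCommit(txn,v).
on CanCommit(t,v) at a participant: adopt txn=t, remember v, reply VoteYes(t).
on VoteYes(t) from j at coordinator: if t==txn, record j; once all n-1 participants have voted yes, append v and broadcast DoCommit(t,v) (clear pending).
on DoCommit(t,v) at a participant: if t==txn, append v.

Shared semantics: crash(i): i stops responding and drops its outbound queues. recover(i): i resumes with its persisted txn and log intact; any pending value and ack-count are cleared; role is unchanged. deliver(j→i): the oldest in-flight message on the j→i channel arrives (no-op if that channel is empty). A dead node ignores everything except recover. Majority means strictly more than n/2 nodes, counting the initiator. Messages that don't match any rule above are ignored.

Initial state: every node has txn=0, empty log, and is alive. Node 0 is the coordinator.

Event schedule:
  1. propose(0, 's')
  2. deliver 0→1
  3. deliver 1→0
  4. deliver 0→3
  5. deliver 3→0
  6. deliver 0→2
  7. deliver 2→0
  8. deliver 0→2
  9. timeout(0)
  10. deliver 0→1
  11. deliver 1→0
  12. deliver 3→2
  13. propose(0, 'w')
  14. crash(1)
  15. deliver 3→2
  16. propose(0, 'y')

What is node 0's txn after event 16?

4

e1 propose(0,'s'): 0[coor,t=1,-]
e2 deliver 0→1: 1[part,t=1,-]
e3 deliver 1→0: ·
e4 deliver 0→3: 3[part,t=1,-]
e5 deliver 3→0: ·
e6 deliver 0→2: 2[part,t=1,-]
e7 deliver 2→0: 0[coor,t=1,s]
e8 deliver 0→2: 2[part,t=1,s]
e9 timeout(0): 0[coor,t=2,s]
e10 deliver 0→1: 1[part,t=1,s]
e11 deliver 1→0: ·
e12 deliver 3→2: ·
e13 propose(0,'w'): 0[coor,t=3,s]
e14 crash(1): 1[✗part,t=1,s]
e15 deliver 3→2: ·
e16 propose(0,'y'): 0[coor,t=4,s]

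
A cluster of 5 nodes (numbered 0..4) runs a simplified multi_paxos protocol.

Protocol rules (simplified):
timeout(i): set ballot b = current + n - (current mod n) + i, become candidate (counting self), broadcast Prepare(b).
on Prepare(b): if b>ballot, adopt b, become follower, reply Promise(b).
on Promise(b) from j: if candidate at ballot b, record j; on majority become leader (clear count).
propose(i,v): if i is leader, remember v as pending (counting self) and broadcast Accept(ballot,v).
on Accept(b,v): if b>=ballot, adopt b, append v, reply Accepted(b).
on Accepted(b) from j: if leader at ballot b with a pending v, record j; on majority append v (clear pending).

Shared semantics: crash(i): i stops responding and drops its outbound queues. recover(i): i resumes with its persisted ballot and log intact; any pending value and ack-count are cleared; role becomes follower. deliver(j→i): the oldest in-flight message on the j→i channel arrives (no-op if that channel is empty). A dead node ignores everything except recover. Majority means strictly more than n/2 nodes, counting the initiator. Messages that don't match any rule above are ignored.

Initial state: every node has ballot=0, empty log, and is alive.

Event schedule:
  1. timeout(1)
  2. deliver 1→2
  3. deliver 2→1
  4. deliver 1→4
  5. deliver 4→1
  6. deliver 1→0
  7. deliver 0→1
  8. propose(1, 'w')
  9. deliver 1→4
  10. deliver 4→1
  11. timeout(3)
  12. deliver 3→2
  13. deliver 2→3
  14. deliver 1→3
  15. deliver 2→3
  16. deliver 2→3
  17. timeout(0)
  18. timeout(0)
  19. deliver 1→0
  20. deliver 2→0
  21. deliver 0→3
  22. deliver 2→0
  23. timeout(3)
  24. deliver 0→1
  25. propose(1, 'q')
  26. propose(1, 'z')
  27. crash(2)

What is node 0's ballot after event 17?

10

step 1 timeout(1): 1={cand,b=6,log=-}
step 2 deliver 1→2: 2={foll,b=6,log=-}
step 3 deliver 2→1: —
step 4 deliver 1→4: 4={foll,b=6,log=-}
step 5 deliver 4→1: 1={lead,b=6,log=-}
step 6 deliver 1→0: 0={foll,b=6,log=-}
step 7 deliver 0→1: —
step 8 propose(1,'w'): —
step 9 deliver 1→4: 4={foll,b=6,log=w}
step 10 deliver 4→1: —
step 11 timeout(3): 3={cand,b=8,log=-}
step 12 deliver 3→2: 2={foll,b=8,log=-}
step 13 deliver 2→3: —
step 14 deliver 1→3: —
step 15 deliver 2→3: —
step 16 deliver 2→3: —
step 17 timeout(0): 0={cand,b=10,log=-}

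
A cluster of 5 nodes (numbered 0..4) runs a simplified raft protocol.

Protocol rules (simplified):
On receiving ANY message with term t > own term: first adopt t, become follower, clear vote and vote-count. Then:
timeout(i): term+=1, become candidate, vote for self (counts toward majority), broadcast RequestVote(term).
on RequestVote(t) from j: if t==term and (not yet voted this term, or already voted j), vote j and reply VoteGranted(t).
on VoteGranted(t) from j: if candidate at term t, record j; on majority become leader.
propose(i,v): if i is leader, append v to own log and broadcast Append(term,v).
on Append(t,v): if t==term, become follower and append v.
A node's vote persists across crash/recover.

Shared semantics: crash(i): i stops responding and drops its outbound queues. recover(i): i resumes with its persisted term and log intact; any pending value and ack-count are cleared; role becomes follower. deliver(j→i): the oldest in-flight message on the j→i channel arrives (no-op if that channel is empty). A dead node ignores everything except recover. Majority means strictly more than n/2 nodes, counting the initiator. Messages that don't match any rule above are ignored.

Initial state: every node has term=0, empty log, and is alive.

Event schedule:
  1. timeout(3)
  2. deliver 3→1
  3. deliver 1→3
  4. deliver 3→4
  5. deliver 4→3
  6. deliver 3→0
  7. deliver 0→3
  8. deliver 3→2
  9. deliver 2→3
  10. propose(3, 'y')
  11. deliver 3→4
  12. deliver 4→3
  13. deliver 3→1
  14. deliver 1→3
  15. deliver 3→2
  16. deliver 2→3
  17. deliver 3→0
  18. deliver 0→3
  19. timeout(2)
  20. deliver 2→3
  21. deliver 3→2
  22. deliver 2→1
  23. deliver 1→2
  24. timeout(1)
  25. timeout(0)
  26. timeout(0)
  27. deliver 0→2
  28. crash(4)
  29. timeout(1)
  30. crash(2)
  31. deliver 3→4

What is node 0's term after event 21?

[1] timeout(3) → N3(cand t1 [-])
[2] deliver 3→1 → N1(foll t1 [-])
[3] deliver 1→3 → ∅
[4] deliver 3→4 → N4(foll t1 [-])
[5] deliver 4→3 → N3(lead t1 [-])
[6] deliver 3→0 → N0(foll t1 [-])
[7] deliver 0→3 → ∅
[8] deliver 3→2 → N2(foll t1 [-])
[9] deliver 2→3 → ∅
[10] propose(3,'y') → N3(lead t1 [y])
[11] deliver 3→4 → N4(foll t1 [y])
[12] deliver 4→3 → ∅
[13] deliver 3→1 → N1(foll t1 [y])
[14] deliver 1→3 → ∅
[15] deliver 3→2 → N2(foll t1 [y])
[16] deliver 2→3 → ∅
[17] deliver 3→0 → N0(foll t1 [y])
[18] deliver 0→3 → ∅
[19] timeout(2) → N2(cand t2 [y])
[20] deliver 2→3 → N3(foll t2 [y])
[21] deliver 3→2 → ∅

1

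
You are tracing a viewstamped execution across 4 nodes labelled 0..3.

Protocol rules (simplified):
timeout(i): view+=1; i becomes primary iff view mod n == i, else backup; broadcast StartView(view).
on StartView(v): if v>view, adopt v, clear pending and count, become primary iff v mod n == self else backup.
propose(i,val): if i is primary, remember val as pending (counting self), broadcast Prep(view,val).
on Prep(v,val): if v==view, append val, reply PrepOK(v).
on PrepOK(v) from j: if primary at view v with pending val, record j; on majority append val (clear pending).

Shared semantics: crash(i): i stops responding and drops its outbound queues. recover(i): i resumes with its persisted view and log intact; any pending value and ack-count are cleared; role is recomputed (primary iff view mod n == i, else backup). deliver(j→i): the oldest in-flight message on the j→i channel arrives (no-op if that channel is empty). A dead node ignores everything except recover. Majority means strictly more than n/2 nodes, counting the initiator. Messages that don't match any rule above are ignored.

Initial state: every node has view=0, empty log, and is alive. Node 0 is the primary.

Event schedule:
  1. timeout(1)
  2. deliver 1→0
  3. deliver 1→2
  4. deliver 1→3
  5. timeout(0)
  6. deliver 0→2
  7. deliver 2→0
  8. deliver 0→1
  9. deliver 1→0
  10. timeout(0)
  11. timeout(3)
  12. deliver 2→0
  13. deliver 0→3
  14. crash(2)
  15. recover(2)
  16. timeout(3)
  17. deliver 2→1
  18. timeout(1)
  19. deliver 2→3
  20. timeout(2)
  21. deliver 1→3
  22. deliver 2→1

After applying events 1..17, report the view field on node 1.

2

step 1 timeout(1): 1={prim,v=1,log=-}
step 2 deliver 1→0: 0={back,v=1,log=-}
step 3 deliver 1→2: 2={back,v=1,log=-}
step 4 deliver 1→3: 3={back,v=1,log=-}
step 5 timeout(0): 0={back,v=2,log=-}
step 6 deliver 0→2: 2={prim,v=2,log=-}
step 7 deliver 2→0: —
step 8 deliver 0→1: 1={back,v=2,log=-}
step 9 deliver 1→0: —
step 10 timeout(0): 0={back,v=3,log=-}
step 11 timeout(3): 3={back,v=2,log=-}
step 12 deliver 2→0: —
step 13 deliver 0→3: —
step 14 crash(2): 2={✗prim,v=2,log=-}
step 15 recover(2): 2={prim,v=2,log=-}
step 16 timeout(3): 3={prim,v=3,log=-}
step 17 deliver 2→1: —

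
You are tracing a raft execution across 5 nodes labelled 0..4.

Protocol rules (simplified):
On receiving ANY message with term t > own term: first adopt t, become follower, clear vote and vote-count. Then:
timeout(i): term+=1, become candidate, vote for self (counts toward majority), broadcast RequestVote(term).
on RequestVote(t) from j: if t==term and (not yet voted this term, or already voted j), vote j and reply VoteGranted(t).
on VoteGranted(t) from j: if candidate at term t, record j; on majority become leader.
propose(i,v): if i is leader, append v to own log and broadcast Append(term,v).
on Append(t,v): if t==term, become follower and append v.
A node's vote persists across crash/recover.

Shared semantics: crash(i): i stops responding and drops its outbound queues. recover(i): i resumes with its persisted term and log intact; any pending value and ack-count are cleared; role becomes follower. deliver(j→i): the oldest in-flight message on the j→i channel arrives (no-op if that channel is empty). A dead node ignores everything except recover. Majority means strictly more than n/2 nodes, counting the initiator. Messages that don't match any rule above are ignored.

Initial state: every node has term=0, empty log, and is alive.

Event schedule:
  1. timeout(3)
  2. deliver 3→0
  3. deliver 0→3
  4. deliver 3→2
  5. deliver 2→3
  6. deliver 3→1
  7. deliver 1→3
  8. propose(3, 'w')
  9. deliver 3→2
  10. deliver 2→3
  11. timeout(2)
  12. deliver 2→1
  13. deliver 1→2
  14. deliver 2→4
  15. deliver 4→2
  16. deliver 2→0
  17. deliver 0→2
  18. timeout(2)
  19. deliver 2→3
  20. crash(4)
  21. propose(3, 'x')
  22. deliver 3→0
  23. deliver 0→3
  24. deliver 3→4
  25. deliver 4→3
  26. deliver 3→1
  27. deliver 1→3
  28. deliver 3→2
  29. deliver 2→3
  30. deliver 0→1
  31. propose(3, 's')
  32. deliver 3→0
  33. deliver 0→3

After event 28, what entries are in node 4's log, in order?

after 1 — timeout(3): n3:cand/t1/[-]
after 2 — deliver 3→0: n0:foll/t1/[-]
after 3 — deliver 0→3: ·
after 4 — deliver 3→2: n2:foll/t1/[-]
after 5 — deliver 2→3: n3:lead/t1/[-]
after 6 — deliver 3→1: n1:foll/t1/[-]
after 7 — deliver 1→3: ·
after 8 — propose(3,'w'): n3:lead/t1/[w]
after 9 — deliver 3→2: n2:foll/t1/[w]
after 10 — deliver 2→3: ·
after 11 — timeout(2): n2:cand/t2/[w]
after 12 — deliver 2→1: n1:foll/t2/[-]
after 13 — deliver 1→2: ·
after 14 — deliver 2→4: n4:foll/t2/[-]
after 15 — deliver 4→2: n2:lead/t2/[w]
after 16 — deliver 2→0: n0:foll/t2/[-]
after 17 — deliver 0→2: ·
after 18 — timeout(2): n2:cand/t3/[w]
after 19 — deliver 2→3: n3:foll/t2/[w]
after 20 — crash(4): n4:✗foll/t2/[-]
after 21 — propose(3,'x'): ·
after 22 — deliver 3→0: ·
after 23 — deliver 0→3: ·
after 24 — deliver 3→4: ·
after 25 — deliver 4→3: ·
after 26 — deliver 3→1: ·
after 27 — deliver 1→3: ·
after 28 — deliver 3→2: ·

empty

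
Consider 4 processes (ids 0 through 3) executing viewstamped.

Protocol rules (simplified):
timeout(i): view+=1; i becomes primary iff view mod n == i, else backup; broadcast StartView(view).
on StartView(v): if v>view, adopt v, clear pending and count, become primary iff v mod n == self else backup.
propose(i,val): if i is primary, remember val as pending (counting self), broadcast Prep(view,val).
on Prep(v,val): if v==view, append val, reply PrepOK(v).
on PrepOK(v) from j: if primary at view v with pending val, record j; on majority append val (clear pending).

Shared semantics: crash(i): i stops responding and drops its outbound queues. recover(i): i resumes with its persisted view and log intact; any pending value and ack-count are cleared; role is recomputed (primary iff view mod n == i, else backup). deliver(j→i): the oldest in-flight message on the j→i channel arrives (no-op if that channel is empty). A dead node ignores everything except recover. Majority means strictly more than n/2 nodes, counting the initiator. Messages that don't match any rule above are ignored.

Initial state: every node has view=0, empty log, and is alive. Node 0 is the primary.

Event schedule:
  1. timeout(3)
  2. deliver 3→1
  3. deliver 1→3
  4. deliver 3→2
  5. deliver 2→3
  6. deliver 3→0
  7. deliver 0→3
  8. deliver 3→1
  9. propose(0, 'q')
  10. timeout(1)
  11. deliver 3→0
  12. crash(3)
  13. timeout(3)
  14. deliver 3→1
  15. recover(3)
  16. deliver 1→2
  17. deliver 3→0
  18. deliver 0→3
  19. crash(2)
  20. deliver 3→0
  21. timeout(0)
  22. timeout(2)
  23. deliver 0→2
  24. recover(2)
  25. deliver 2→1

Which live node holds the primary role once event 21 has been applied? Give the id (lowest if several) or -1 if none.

-1

1. timeout(3):  <3:back v1 ->
2. deliver 3→1:  <1:prim v1 ->
3. deliver 1→3:  nop
4. deliver 3→2:  <2:back v1 ->
5. deliver 2→3:  nop
6. deliver 3→0:  <0:back v1 ->
7. deliver 0→3:  nop
8. deliver 3→1:  nop
9. propose(0,'q'):  nop
10. timeout(1):  <1:back v2 ->
11. deliver 3→0:  nop
12. crash(3):  <3:✗back v1 ->
13. timeout(3):  nop
14. deliver 3→1:  nop
15. recover(3):  <3:back v1 ->
16. deliver 1→2:  <2:prim v2 ->
17. deliver 3→0:  nop
18. deliver 0→3:  nop
19. crash(2):  <2:✗prim v2 ->
20. deliver 3→0:  nop
21. timeout(0):  <0:back v2 ->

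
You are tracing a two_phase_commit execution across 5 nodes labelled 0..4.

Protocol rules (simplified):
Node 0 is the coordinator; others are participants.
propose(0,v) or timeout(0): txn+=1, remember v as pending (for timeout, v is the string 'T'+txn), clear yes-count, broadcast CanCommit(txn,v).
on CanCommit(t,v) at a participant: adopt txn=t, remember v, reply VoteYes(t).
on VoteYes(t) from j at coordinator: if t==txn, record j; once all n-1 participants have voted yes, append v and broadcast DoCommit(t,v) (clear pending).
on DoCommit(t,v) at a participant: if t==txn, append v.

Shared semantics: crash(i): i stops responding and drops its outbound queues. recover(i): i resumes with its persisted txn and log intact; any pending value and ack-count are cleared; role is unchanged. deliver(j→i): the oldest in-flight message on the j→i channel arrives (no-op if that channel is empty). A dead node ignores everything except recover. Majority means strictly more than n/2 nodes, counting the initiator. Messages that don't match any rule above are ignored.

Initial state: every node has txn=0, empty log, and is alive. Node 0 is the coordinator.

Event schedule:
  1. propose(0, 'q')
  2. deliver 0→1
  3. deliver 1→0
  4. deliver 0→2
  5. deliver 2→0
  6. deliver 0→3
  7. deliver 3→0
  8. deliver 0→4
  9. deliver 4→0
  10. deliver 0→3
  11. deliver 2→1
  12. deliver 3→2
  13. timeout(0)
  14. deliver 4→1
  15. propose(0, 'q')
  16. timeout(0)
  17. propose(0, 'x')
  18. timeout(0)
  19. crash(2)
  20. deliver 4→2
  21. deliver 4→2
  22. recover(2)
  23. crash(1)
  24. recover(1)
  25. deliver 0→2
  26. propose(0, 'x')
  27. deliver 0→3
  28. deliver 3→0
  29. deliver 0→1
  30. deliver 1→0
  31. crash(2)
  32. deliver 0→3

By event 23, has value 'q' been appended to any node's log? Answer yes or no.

yes

after 1 — propose(0,'q'): n0:coor/t1/[-]
after 2 — deliver 0→1: n1:part/t1/[-]
after 3 — deliver 1→0: ·
after 4 — deliver 0→2: n2:part/t1/[-]
after 5 — deliver 2→0: ·
after 6 — deliver 0→3: n3:part/t1/[-]
after 7 — deliver 3→0: ·
after 8 — deliver 0→4: n4:part/t1/[-]
after 9 — deliver 4→0: n0:coor/t1/[q]
after 10 — deliver 0→3: n3:part/t1/[q]
after 11 — deliver 2→1: ·
after 12 — deliver 3→2: ·
after 13 — timeout(0): n0:coor/t2/[q]
after 14 — deliver 4→1: ·
after 15 — propose(0,'q'): n0:coor/t3/[q]
after 16 — timeout(0): n0:coor/t4/[q]
after 17 — propose(0,'x'): n0:coor/t5/[q]
after 18 — timeout(0): n0:coor/t6/[q]
after 19 — crash(2): n2:✗part/t1/[-]
after 20 — deliver 4→2: ·
after 21 — deliver 4→2: ·
after 22 — recover(2): n2:part/t1/[-]
after 23 — crash(1): n1:✗part/t1/[-]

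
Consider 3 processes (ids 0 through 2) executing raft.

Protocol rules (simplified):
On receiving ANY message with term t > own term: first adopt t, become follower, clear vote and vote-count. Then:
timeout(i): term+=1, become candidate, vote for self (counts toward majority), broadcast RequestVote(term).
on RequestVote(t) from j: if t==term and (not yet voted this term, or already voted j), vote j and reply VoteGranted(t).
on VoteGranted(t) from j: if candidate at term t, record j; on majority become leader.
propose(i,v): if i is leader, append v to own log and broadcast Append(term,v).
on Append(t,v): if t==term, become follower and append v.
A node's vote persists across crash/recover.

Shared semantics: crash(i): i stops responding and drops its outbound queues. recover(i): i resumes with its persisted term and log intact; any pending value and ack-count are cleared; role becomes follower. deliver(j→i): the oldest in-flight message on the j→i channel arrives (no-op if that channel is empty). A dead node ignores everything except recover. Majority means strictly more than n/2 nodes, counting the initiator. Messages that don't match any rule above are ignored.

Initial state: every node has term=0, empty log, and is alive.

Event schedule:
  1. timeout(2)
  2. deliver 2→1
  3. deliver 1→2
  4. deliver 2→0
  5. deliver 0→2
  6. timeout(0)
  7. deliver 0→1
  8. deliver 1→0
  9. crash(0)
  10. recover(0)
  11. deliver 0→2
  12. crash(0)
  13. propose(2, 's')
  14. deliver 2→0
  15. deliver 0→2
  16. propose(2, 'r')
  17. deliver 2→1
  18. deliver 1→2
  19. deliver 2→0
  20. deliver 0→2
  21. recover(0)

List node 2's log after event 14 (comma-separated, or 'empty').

after 1 — timeout(2): n2:cand/t1/[-]
after 2 — deliver 2→1: n1:foll/t1/[-]
after 3 — deliver 1→2: n2:lead/t1/[-]
after 4 — deliver 2→0: n0:foll/t1/[-]
after 5 — deliver 0→2: ·
after 6 — timeout(0): n0:cand/t2/[-]
after 7 — deliver 0→1: n1:foll/t2/[-]
after 8 — deliver 1→0: n0:lead/t2/[-]
after 9 — crash(0): n0:✗lead/t2/[-]
after 10 — recover(0): n0:foll/t2/[-]
after 11 — deliver 0→2: ·
after 12 — crash(0): n0:✗foll/t2/[-]
after 13 — propose(2,'s'): n2:lead/t1/[s]
after 14 — deliver 2→0: ·

s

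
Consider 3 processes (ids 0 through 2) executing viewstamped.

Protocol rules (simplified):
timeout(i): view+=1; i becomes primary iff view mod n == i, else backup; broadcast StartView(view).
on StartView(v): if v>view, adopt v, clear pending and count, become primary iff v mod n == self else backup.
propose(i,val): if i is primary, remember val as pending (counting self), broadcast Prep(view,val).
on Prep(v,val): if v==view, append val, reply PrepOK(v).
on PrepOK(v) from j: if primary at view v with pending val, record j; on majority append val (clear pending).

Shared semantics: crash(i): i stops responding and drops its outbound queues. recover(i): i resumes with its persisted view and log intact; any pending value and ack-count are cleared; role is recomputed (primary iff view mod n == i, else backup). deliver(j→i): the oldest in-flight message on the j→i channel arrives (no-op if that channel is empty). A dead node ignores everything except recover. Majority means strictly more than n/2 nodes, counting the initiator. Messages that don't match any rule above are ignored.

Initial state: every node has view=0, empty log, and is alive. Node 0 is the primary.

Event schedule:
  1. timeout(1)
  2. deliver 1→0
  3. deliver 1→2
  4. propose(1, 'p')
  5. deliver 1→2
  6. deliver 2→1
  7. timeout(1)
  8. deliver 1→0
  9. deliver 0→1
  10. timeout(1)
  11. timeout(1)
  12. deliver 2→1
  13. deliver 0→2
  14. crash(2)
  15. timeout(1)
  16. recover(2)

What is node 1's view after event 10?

after 1 — timeout(1): n1:prim/v1/[-]
after 2 — deliver 1→0: n0:back/v1/[-]
after 3 — deliver 1→2: n2:back/v1/[-]
after 4 — propose(1,'p'): ·
after 5 — deliver 1→2: n2:back/v1/[p]
after 6 — deliver 2→1: n1:prim/v1/[p]
after 7 — timeout(1): n1:back/v2/[p]
after 8 — deliver 1→0: n0:back/v1/[p]
after 9 — deliver 0→1: ·
after 10 — timeout(1): n1:back/v3/[p]

3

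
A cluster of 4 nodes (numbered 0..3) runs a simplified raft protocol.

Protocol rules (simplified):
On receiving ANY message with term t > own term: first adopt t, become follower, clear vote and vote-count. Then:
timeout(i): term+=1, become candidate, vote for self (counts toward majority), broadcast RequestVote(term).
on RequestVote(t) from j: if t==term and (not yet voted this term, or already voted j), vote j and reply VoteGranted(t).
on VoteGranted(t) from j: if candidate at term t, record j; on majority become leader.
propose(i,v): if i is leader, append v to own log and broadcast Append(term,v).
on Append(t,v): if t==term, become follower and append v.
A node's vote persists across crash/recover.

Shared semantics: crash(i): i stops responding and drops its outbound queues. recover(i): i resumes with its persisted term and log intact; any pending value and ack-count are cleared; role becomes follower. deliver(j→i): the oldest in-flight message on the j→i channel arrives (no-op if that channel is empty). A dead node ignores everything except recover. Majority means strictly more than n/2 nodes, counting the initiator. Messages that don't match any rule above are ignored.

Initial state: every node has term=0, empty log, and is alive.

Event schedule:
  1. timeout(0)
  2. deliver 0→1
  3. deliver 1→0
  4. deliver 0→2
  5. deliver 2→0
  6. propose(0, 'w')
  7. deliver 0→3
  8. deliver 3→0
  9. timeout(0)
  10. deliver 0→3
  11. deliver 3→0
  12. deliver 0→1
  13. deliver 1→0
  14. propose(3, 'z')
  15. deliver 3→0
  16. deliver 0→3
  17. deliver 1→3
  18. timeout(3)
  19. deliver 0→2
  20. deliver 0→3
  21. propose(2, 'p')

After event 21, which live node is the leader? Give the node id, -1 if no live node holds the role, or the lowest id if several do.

-1

e1 timeout(0): 0[cand,t=1,-]
e2 deliver 0→1: 1[foll,t=1,-]
e3 deliver 1→0: ·
e4 deliver 0→2: 2[foll,t=1,-]
e5 deliver 2→0: 0[lead,t=1,-]
e6 propose(0,'w'): 0[lead,t=1,w]
e7 deliver 0→3: 3[foll,t=1,-]
e8 deliver 3→0: ·
e9 timeout(0): 0[cand,t=2,w]
e10 deliver 0→3: 3[foll,t=1,w]
e11 deliver 3→0: ·
e12 deliver 0→1: 1[foll,t=1,w]
e13 deliver 1→0: ·
e14 propose(3,'z'): ·
e15 deliver 3→0: ·
e16 deliver 0→3: 3[foll,t=2,w]
e17 deliver 1→3: ·
e18 timeout(3): 3[cand,t=3,w]
e19 deliver 0→2: 2[foll,t=1,w]
e20 deliver 0→3: ·
e21 propose(2,'p'): ·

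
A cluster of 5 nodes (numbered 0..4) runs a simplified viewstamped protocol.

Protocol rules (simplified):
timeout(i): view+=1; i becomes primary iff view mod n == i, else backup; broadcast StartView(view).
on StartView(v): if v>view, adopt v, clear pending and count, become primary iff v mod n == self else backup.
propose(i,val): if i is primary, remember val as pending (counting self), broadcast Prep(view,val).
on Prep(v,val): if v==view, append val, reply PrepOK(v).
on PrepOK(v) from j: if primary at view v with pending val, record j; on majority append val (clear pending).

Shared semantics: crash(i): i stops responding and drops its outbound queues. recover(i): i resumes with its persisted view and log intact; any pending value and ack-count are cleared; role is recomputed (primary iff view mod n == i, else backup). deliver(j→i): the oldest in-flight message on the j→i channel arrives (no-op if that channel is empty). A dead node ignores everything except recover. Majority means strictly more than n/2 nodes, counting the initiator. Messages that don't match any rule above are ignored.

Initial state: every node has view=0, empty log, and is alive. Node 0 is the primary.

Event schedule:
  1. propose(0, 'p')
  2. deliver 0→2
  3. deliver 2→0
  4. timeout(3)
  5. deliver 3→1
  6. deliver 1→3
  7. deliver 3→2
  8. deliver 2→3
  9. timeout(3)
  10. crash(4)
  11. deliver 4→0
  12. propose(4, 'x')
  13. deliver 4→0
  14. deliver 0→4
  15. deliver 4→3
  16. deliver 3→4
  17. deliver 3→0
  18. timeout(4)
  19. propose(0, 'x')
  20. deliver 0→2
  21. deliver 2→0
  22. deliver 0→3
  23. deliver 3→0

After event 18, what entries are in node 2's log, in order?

p

[1] propose(0,'p') → ∅
[2] deliver 0→2 → N2(back v0 [p])
[3] deliver 2→0 → ∅
[4] timeout(3) → N3(back v1 [-])
[5] deliver 3→1 → N1(prim v1 [-])
[6] deliver 1→3 → ∅
[7] deliver 3→2 → N2(back v1 [p])
[8] deliver 2→3 → ∅
[9] timeout(3) → N3(back v2 [-])
[10] crash(4) → N4(✗back v0 [-])
[11] deliver 4→0 → ∅
[12] propose(4,'x') → ∅
[13] deliver 4→0 → ∅
[14] deliver 0→4 → ∅
[15] deliver 4→3 → ∅
[16] deliver 3→4 → ∅
[17] deliver 3→0 → N0(back v1 [-])
[18] timeout(4) → ∅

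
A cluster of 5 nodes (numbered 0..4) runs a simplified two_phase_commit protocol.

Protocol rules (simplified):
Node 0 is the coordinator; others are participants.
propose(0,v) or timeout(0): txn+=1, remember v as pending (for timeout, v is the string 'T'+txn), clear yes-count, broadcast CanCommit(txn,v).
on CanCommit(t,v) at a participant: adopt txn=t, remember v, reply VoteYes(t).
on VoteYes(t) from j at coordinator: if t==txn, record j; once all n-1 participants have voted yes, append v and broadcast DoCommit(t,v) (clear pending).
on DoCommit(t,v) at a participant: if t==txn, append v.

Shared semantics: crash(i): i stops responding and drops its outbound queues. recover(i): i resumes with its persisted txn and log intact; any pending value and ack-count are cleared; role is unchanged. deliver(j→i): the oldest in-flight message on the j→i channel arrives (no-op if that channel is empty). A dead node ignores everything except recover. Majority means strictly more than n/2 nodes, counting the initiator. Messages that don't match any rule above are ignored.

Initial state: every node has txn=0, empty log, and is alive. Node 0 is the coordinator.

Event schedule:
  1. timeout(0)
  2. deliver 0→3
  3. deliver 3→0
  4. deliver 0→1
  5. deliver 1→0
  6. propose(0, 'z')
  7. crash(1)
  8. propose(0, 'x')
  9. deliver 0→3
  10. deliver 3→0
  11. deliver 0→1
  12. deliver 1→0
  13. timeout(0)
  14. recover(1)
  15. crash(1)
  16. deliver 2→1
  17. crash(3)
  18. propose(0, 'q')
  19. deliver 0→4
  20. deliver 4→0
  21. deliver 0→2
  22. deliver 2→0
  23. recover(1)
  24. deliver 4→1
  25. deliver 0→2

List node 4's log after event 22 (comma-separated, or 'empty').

empty

after 1 — timeout(0): n0:coor/t1/[-]
after 2 — deliver 0→3: n3:part/t1/[-]
after 3 — deliver 3→0: ·
after 4 — deliver 0→1: n1:part/t1/[-]
after 5 — deliver 1→0: ·
after 6 — propose(0,'z'): n0:coor/t2/[-]
after 7 — crash(1): n1:✗part/t1/[-]
after 8 — propose(0,'x'): n0:coor/t3/[-]
after 9 — deliver 0→3: n3:part/t2/[-]
after 10 — deliver 3→0: ·
after 11 — deliver 0→1: ·
after 12 — deliver 1→0: ·
after 13 — timeout(0): n0:coor/t4/[-]
after 14 — recover(1): n1:part/t1/[-]
after 15 — crash(1): n1:✗part/t1/[-]
after 16 — deliver 2→1: ·
after 17 — crash(3): n3:✗part/t2/[-]
after 18 — propose(0,'q'): n0:coor/t5/[-]
after 19 — deliver 0→4: n4:part/t1/[-]
after 20 — deliver 4→0: ·
after 21 — deliver 0→2: n2:part/t1/[-]
after 22 — deliver 2→0: ·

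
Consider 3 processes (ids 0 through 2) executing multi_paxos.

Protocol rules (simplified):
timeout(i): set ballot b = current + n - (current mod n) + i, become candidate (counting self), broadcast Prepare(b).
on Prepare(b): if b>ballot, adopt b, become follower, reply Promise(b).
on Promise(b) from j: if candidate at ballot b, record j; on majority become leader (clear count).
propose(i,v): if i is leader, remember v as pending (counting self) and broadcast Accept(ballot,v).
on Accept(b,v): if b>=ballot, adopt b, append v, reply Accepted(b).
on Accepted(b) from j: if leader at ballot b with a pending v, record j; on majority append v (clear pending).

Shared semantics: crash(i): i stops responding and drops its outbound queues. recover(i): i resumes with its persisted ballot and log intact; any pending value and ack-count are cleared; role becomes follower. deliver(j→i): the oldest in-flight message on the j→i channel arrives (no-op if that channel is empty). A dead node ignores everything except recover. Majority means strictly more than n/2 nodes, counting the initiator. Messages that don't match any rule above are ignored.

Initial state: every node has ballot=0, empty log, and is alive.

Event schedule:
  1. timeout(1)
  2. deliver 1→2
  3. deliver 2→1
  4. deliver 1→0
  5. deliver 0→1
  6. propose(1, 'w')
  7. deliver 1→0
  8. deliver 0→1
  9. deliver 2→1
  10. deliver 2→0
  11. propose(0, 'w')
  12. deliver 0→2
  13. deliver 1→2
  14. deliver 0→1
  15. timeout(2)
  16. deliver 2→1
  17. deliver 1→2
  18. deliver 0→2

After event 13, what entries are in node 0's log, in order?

w

step 1 timeout(1): 1={cand,b=4,log=-}
step 2 deliver 1→2: 2={foll,b=4,log=-}
step 3 deliver 2→1: 1={lead,b=4,log=-}
step 4 deliver 1→0: 0={foll,b=4,log=-}
step 5 deliver 0→1: —
step 6 propose(1,'w'): —
step 7 deliver 1→0: 0={foll,b=4,log=w}
step 8 deliver 0→1: 1={lead,b=4,log=w}
step 9 deliver 2→1: —
step 10 deliver 2→0: —
step 11 propose(0,'w'): —
step 12 deliver 0→2: —
step 13 deliver 1→2: 2={foll,b=4,log=w}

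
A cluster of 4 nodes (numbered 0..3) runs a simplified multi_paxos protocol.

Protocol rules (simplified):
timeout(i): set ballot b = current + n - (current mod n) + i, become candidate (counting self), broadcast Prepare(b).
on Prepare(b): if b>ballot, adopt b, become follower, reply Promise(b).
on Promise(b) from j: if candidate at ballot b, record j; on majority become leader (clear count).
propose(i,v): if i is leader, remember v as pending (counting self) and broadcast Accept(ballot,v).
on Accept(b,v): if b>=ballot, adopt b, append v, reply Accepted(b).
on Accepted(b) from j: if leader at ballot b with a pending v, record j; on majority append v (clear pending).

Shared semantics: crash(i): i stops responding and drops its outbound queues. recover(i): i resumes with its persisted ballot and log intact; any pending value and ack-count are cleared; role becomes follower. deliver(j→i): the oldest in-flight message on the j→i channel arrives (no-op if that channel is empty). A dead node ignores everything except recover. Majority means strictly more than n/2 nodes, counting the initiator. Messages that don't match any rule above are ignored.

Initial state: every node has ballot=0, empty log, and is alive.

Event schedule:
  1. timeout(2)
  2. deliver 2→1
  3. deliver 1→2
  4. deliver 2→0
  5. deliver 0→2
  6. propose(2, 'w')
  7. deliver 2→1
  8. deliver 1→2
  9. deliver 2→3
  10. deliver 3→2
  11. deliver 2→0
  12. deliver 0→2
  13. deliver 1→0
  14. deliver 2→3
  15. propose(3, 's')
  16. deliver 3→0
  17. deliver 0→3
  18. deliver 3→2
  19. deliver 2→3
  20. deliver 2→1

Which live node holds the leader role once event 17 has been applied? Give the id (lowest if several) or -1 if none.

2

1. timeout(2):  <2:cand b6 ->
2. deliver 2→1:  <1:foll b6 ->
3. deliver 1→2:  nop
4. deliver 2→0:  <0:foll b6 ->
5. deliver 0→2:  <2:lead b6 ->
6. propose(2,'w'):  nop
7. deliver 2→1:  <1:foll b6 w>
8. deliver 1→2:  nop
9. deliver 2→3:  <3:foll b6 ->
10. deliver 3→2:  nop
11. deliver 2→0:  <0:foll b6 w>
12. deliver 0→2:  <2:lead b6 w>
13. deliver 1→0:  nop
14. deliver 2→3:  <3:foll b6 w>
15. propose(3,'s'):  nop
16. deliver 3→0:  nop
17. deliver 0→3:  nop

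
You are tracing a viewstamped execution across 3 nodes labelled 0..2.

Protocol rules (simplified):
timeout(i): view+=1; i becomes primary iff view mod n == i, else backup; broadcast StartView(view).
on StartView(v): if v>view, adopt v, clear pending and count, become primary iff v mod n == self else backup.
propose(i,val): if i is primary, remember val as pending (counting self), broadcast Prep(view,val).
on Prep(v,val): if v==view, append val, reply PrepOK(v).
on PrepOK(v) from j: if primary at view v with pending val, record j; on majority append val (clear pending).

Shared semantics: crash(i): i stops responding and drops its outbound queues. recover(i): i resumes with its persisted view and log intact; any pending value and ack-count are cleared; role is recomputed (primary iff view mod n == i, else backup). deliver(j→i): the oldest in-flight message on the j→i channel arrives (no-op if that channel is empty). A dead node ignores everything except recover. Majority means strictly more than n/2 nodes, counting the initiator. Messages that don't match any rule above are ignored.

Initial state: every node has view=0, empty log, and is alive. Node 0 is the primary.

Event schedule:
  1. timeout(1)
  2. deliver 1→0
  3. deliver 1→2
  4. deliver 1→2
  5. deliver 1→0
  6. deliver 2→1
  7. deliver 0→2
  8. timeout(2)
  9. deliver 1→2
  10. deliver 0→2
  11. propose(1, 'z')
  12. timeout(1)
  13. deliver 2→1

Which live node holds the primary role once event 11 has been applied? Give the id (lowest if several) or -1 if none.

e1 timeout(1): 1[prim,v=1,-]
e2 deliver 1→0: 0[back,v=1,-]
e3 deliver 1→2: 2[back,v=1,-]
e4 deliver 1→2: ·
e5 deliver 1→0: ·
e6 deliver 2→1: ·
e7 deliver 0→2: ·
e8 timeout(2): 2[prim,v=2,-]
e9 deliver 1→2: ·
e10 deliver 0→2: ·
e11 propose(1,'z'): ·

1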